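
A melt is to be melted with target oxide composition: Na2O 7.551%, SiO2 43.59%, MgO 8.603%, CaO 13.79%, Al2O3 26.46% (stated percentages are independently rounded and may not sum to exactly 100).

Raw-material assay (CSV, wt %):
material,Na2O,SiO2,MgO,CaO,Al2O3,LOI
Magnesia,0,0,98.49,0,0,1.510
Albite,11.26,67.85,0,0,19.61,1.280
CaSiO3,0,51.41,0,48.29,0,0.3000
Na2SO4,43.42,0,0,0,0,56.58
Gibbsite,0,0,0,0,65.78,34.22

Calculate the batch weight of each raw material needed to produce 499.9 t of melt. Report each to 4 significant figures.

Mid-chain values are shown with 4-significant-digit rounding between the steps. All internal work holds full precision in every operation; exactly one rounding lands on each reported figure — derived quantities are re-derived at full precision (ignition loss, yield, glass mass, the totals, five oxide percentages) using the weight values on 499.9 t of glass, as written in problem or answer.
The oxide mass targets at 499.9 t melt:
  Na2O: 7.551% × 499.9 = 37.75 t
  SiO2: 43.59% × 499.9 = 217.9 t
  MgO: 8.603% × 499.9 = 43.01 t
  CaO: 13.79% × 499.9 = 68.94 t
  Al2O3: 26.46% × 499.9 = 132.3 t
Mass-balance tally per oxide per the reported batch figures, under the basis named above (target by target, the sums agree modulo rounding of the values):
  Na2O: 213.0·0.1126 + 31.70·0.4342 = 37.75 t (target 37.75 t)
  SiO2: 213.0·0.6785 + 142.8·0.5141 = 217.9 t (target 217.9 t)
  MgO: 43.67·0.9849 = 43.01 t (target 43.01 t)
  CaO: 142.8·0.4829 = 68.96 t (target 68.94 t)
  Al2O3: 213.0·0.1961 + 137.6·0.6578 = 132.3 t (target 132.3 t)
Mass balance on the glass: net batch after ignition = 499.9 t (oxide target masses add up to 499.9 t; the stated basis being 499.9 t — deltas are rounding alone).
Summing the batch: Σ batch = 568.8 t; ignition loss, Σ(batch × LOI) = 68.84 t; as yield: glass ÷ batch → 87.90%.

Batch per 499.9 t melt:
  Magnesia: 43.67 t
  Albite: 213.0 t
  CaSiO3: 142.8 t
  Na2SO4: 31.70 t
  Gibbsite: 137.6 t
Total batch = 568.8 t; LOI loss = 68.84 t; yield = 87.90%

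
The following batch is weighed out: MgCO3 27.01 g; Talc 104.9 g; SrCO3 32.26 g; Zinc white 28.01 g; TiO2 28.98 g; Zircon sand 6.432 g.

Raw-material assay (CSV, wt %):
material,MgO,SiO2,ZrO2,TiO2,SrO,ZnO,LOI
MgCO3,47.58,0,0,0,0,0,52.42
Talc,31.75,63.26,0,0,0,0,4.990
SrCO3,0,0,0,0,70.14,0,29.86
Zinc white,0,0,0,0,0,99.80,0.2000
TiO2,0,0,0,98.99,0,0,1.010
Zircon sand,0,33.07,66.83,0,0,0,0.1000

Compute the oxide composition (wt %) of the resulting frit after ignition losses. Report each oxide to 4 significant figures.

Glass mass = 198.2 g (batch 227.6 − LOI 29.38).
Composition: MgO 23.29%, SiO2 34.55%, ZrO2 2.169%, TiO2 14.47%, SrO 11.42%, ZnO 14.10%

In-progress results are printed rounded to 4 significant digits as written. Each numeric step carries exact precision through the solve; every reported result sees exactly one rounding. Derived quantities, which include totals, glass mass, the six compositions, LOI, the yield, are re-derived at exact precision, as they appear in either problem or answer, from the weighed amounts per 198.2 g of glass.
Mass of each oxide from the mix:
  MgO: 27.01·0.4758 + 104.9·0.3175 = 46.16 g
  SiO2: 104.9·0.6326 + 6.432·0.3307 = 68.49 g
  ZrO2: 6.432·0.6683 = 4.299 g
  TiO2: 28.98·0.9899 = 28.69 g
  SrO: 32.26·0.7014 = 22.63 g
  ZnO: 28.01·0.9980 = 27.95 g
LOI: 27.01·0.5242 + 104.9·0.04990 + 32.26·0.2986 + 28.01·0.002000 + 28.98·0.01010 + 6.432·0.001000 = 29.38 g
batch − LOI leaves glass = 227.6 − 29.38 = 198.2 g (consistent with Σ oxide mass)
wt % = oxide mass / glass mass × 100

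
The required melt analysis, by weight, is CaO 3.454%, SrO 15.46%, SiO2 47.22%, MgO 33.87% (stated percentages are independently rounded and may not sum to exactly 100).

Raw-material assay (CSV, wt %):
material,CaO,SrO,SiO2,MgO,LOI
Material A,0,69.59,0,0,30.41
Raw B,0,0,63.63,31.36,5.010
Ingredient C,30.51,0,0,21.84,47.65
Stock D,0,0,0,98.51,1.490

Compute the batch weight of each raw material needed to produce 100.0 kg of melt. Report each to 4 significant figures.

Batch per 100.0 kg melt:
  Material A: 22.22 kg
  Raw B: 74.21 kg
  Ingredient C: 11.32 kg
  Stock D: 8.248 kg
Total batch = 116.0 kg; LOI loss = 15.99 kg; yield = 86.21%

The working math runs at full float precision at all times; working values appear, rounded to four significant figures, across the worked steps. Every reported figure takes just one rounding — the derived quantities (LOI, glass mass, the yield, the totals, the four compositions) are recomputed at exact precision using the weight values on 100.0 kg of glass, exactly as shown in either problem or answer.
Per-oxide target masses for 100.0 kg melt:
  CaO: 3.454% × 100.0 = 3.454 kg
  SrO: 15.46% × 100.0 = 15.46 kg
  SiO2: 47.22% × 100.0 = 47.22 kg
  MgO: 33.87% × 100.0 = 33.87 kg
Balance tally, oxide-wise, per the reported batch figures, on the stated basis (sums match the target masses given rounding of the digits):
  CaO: 11.32·0.3051 = 3.454 kg (target 3.454 kg)
  SrO: 22.22·0.6959 = 15.46 kg (target 15.46 kg)
  SiO2: 74.21·0.6363 = 47.22 kg (target 47.22 kg)
  MgO: 74.21·0.3136 + 11.32·0.2184 + 8.248·0.9851 = 33.87 kg (target 33.87 kg)
Auditing the glass mass value: total batch − LOI = 100.0 kg (oxide target masses add up to 100.0 kg; basis as stated: 100.0 kg — any gap is answer rounding).
Adding the batch up: Σ batch = 116.0 kg; ignition loss, Σ(batch × LOI) = 15.99 kg; the yield ratio, glass ÷ batch: 86.21%.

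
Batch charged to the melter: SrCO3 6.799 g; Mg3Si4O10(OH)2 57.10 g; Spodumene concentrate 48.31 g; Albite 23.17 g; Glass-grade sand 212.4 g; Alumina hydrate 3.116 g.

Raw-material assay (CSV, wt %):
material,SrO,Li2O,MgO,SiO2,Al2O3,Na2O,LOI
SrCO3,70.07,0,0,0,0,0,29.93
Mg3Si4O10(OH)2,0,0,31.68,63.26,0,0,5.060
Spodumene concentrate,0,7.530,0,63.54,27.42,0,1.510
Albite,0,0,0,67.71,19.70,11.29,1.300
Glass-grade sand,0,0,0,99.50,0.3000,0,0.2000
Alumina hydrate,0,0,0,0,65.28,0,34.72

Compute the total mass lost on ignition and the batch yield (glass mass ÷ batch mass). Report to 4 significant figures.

LOI loss = 7.462 g; glass = 343.4 g; yield = 97.87%

All arithmetic carries full float precision at all times — in-progress results are printed rounded to 4 significant digits within the worked lines; each reported result undergoes a single rounding. All derived quantities are computed at full precision (totals, yield, LOI, six oxide percentages, net glass mass) using the weight values for 343.4 g of glass precisely as stated by problem or answer.
Each material's LOI contribution:
  SrCO3: 6.799 × 0.2993 = 2.035 g
  Mg3Si4O10(OH)2: 57.10 × 0.05060 = 2.889 g
  Spodumene concentrate: 48.31 × 0.01510 = 0.7295 g
  Albite: 23.17 × 0.01300 = 0.3012 g
  Glass-grade sand: 212.4 × 0.002000 = 0.4248 g
  Alumina hydrate: 3.116 × 0.3472 = 1.082 g
Total LOI = 7.462 g
Glass = batch − LOI = 350.9 − 7.462 = 343.4 g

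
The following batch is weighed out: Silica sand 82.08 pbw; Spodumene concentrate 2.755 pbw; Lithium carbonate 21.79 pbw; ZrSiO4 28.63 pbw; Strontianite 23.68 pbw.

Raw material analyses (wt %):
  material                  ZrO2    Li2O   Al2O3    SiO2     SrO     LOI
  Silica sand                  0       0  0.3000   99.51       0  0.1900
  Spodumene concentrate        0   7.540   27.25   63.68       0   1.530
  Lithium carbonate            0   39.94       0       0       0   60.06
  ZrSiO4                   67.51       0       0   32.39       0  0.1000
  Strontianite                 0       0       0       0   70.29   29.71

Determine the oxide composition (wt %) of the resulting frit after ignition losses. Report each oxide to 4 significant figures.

Glass mass = 138.6 pbw (batch 158.9 − LOI 20.35).
Composition: ZrO2 13.95%, Li2O 6.430%, Al2O3 0.7194%, SiO2 66.89%, SrO 12.01%

All arithmetic runs at full precision from start to finish; working values are shown (rounded to 4 significant digits) across the worked steps. A single rounding yields every reported figure — all derived quantities, which include yield, net glass mass, LOI, totals, five oxide percentages, are carried in exact precision, as given in question or answer, starting from the weights for 138.6 pbw of glass.
Delivered oxide masses:
  ZrO2: 28.63·0.6751 = 19.33 pbw
  Li2O: 2.755·0.07540 + 21.79·0.3994 = 8.911 pbw
  Al2O3: 82.08·0.003000 + 2.755·0.2725 = 0.9970 pbw
  SiO2: 82.08·0.9951 + 2.755·0.6368 + 28.63·0.3239 = 92.71 pbw
  SrO: 23.68·0.7029 = 16.64 pbw
LOI: 82.08·0.001900 + 2.755·0.01530 + 21.79·0.6006 + 28.63·0.001000 + 23.68·0.2971 = 20.35 pbw
Net of LOI, the glass mass = 158.9 − 20.35 = 138.6 pbw (equal to the oxide-mass sum)
wt % = 100 × oxide mass / glass mass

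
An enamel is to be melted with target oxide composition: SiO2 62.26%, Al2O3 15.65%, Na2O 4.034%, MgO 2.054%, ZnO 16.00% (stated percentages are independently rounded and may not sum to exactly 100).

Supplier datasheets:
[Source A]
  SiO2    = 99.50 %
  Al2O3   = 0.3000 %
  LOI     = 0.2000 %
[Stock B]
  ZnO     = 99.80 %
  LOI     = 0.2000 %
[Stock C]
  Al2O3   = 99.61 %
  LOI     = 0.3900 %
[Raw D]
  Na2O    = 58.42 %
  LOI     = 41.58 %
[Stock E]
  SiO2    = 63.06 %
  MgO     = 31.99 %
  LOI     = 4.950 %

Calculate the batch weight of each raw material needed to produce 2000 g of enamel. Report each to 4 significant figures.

Batch per 2000 g enamel:
  Source A: 1170 g
  Stock B: 320.6 g
  Stock C: 310.7 g
  Raw D: 138.1 g
  Stock E: 128.4 g
Total batch = 2068 g; LOI loss = 67.97 g; yield = 96.71%

The intermediate values are rounded to 4 significant figures wherever printed — all arithmetic keeps full precision in all steps. Every reported figure is rounded a single time. Derived quantities (LOI, totals, the yield, five oxide percentages, glass mass) are re-derived starting from the weights on 2000 g of glass in full float precision as given in either problem or answer.
Target oxide masses per 2000 g enamel:
  SiO2: 62.26% × 2000 = 1245 g
  Al2O3: 15.65% × 2000 = 313.0 g
  Na2O: 4.034% × 2000 = 80.68 g
  MgO: 2.054% × 2000 = 41.08 g
  ZnO: 16.00% × 2000 = 320.0 g
Per-oxide balance check using the reported weights, for the quoted basis mass (summed amounts equal target values within answer rounding):
  SiO2: 1170·0.9950 + 128.4·0.6306 = 1245 g (target 1245 g)
  Al2O3: 1170·0.003000 + 310.7·0.9961 = 313.0 g (target 313.0 g)
  Na2O: 138.1·0.5842 = 80.68 g (target 80.68 g)
  MgO: 128.4·0.3199 = 41.08 g (target 41.08 g)
  ZnO: 320.6·0.9980 = 320.0 g (target 320.0 g)
Glass-mass sanity pass: whole batch net of LOI = 2000 g (the Σ of target masses is 2000 g; stated basis 2000 g — a pure rounding effect).
Batch total: Σ batch = 2068 g; the LOI term Σ batch·LOI equals 67.97 g; glass ÷ batch gives a yield of 96.71%.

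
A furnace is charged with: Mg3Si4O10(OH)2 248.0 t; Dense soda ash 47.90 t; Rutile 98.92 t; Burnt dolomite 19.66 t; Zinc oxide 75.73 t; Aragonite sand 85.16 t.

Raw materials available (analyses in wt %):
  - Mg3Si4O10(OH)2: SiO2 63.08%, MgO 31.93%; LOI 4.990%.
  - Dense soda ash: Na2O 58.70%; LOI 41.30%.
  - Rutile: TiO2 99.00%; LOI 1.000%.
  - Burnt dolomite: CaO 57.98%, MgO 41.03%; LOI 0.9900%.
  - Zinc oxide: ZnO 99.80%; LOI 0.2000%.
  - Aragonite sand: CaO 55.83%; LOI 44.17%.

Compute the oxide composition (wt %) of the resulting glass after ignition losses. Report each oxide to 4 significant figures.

Glass mass = 504.3 t (batch 575.4 − LOI 71.11).
Composition: CaO 11.69%, SiO2 31.02%, TiO2 19.42%, Na2O 5.576%, MgO 17.30%, ZnO 14.99%

Working values are printed, rounded to 4 significant figures, on the page — all internal work keeps exact precision through the solve — each reported value undergoes a single rounding — the derived quantities (six oxide percentages, glass mass, totals, ignition loss, yield) are recomputed from the batch weights per 504.3 t of glass in full precision as they appear in the problem or the answer.
Per-oxide mass from batch:
  CaO: 19.66·0.5798 + 85.16·0.5583 = 58.94 t
  SiO2: 248.0·0.6308 = 156.4 t
  TiO2: 98.92·0.9900 = 97.93 t
  Na2O: 47.90·0.5870 = 28.12 t
  MgO: 248.0·0.3193 + 19.66·0.4103 = 87.25 t
  ZnO: 75.73·0.9980 = 75.58 t
LOI: 248.0·0.04990 + 47.90·0.4130 + 98.92·0.01000 + 19.66·0.009900 + 75.73·0.002000 + 85.16·0.4417 = 71.11 t
Glass mass = batch − LOI = 575.4 − 71.11 = 504.3 t (= Σ oxide masses)
oxide / glass × 100 gives the wt %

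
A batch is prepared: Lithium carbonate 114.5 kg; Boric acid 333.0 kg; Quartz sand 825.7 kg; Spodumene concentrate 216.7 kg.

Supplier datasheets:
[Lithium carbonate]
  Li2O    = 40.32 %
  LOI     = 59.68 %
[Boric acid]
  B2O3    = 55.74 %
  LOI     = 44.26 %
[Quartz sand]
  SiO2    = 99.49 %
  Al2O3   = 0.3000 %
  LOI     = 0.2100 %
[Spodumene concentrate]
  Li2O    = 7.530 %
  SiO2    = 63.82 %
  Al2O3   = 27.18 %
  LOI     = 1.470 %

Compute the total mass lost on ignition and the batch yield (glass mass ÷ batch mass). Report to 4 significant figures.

LOI loss = 220.6 kg; glass = 1269 kg; yield = 85.19%

Rounding to 4 significant digits governs every in-between result as shown; every computation carries exact precision all the way through — each reported number is rounded once only — all derived quantities, including the four compositions, yield, totals, net glass mass, LOI, are rebuilt from the weighed amounts for 1269 kg of glass in full precision precisely as stated by the problem or answer text.
Material-by-material LOI:
  Lithium carbonate: 114.5 × 0.5968 = 68.33 kg
  Boric acid: 333.0 × 0.4426 = 147.4 kg
  Quartz sand: 825.7 × 0.002100 = 1.734 kg
  Spodumene concentrate: 216.7 × 0.01470 = 3.185 kg
Total LOI = 220.6 kg
Glass = batch − LOI = 1490 − 220.6 = 1269 kg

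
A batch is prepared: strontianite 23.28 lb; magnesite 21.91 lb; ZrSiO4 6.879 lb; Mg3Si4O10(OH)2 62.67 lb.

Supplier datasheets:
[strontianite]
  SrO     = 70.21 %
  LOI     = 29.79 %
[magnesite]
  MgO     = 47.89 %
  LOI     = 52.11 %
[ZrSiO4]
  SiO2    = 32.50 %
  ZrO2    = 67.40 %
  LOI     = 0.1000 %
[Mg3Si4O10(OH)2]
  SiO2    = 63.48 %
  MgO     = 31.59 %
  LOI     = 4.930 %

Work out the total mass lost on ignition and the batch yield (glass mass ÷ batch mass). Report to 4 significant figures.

LOI loss = 21.45 lb; glass = 93.29 lb; yield = 81.31%

In-progress results are displayed (rounded to 4 significant digits) alongside each step; the working math holds full precision at each step; exactly one rounding is applied to every reported value. Derived quantities are re-derived from the weighed amounts for 93.29 lb of glass at full float precision (yield, four oxide percentages, LOI, totals, net glass mass), as written in the problem or answer text.
Per-material ignition loss:
  strontianite: 23.28 × 0.2979 = 6.935 lb
  magnesite: 21.91 × 0.5211 = 11.42 lb
  ZrSiO4: 6.879 × 0.001000 = 0.006879 lb
  Mg3Si4O10(OH)2: 62.67 × 0.04930 = 3.090 lb
Total LOI = 21.45 lb
Glass = batch − LOI = 114.7 − 21.45 = 93.29 lb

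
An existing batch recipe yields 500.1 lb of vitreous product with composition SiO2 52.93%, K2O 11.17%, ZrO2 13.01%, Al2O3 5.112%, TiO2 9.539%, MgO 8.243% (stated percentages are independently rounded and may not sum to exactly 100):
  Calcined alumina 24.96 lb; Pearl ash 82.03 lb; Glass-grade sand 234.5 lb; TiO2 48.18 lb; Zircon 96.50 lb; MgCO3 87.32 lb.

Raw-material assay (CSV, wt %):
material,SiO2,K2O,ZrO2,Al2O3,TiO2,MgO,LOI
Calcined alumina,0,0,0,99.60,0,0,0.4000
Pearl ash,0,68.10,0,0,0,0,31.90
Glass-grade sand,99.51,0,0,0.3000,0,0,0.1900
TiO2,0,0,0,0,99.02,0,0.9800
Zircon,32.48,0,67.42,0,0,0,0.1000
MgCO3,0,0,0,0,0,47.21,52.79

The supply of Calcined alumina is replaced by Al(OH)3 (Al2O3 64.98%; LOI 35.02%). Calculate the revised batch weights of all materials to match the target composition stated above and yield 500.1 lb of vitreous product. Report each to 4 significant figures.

Revised batch per 500.1 lb vitreous product:
  Al(OH)3: 38.26 lb
  Pearl ash: 82.03 lb
  Glass-grade sand: 234.5 lb
  TiO2: 48.18 lb
  Zircon: 96.50 lb
  MgCO3: 87.32 lb
Total batch = 586.8 lb; LOI loss = 86.68 lb

All internal work carries full float precision from first step to last. The intermediate values appear (rounded to 4 significant figures) in the printout; each reported value is rounded just once — the derived quantities are carried from the batch weights at 500.1 lb of glass in full float precision (yield, LOI, totals, net glass mass, the six compositions) as quoted within the problem or answer text.
Per-oxide target masses for 500.1 lb vitreous product:
  SiO2: 52.93% × 500.1 = 264.7 lb
  K2O: 11.17% × 500.1 = 55.86 lb
  ZrO2: 13.01% × 500.1 = 65.06 lb
  Al2O3: 5.112% × 500.1 = 25.57 lb
  TiO2: 9.539% × 500.1 = 47.70 lb
  MgO: 8.243% × 500.1 = 41.22 lb
A balance pass over the oxides, working from each reported weight, per the basis as stated (sums match the target masses up to rounding of the answer):
  SiO2: 234.5·0.9951 + 96.50·0.3248 = 264.7 lb (target 264.7 lb)
  K2O: 82.03·0.6810 = 55.86 lb (target 55.86 lb)
  ZrO2: 96.50·0.6742 = 65.06 lb (target 65.06 lb)
  Al2O3: 38.26·0.6498 + 234.5·0.003000 = 25.56 lb (target 25.57 lb)
  TiO2: 48.18·0.9902 = 47.71 lb (target 47.70 lb)
  MgO: 87.32·0.4721 = 41.22 lb (target 41.22 lb)
Glass-mass bookkeeping: the batch minus its LOI: 500.1 lb (per-oxide target masses sum to 500.1 lb; the stated basis being 500.1 lb — rounding explains the deltas).
Whole-batch sum: Σ batch = 586.8 lb; LOI loss = Σ batch·LOI = 86.68 lb; yield, glass over the total, = 85.23%.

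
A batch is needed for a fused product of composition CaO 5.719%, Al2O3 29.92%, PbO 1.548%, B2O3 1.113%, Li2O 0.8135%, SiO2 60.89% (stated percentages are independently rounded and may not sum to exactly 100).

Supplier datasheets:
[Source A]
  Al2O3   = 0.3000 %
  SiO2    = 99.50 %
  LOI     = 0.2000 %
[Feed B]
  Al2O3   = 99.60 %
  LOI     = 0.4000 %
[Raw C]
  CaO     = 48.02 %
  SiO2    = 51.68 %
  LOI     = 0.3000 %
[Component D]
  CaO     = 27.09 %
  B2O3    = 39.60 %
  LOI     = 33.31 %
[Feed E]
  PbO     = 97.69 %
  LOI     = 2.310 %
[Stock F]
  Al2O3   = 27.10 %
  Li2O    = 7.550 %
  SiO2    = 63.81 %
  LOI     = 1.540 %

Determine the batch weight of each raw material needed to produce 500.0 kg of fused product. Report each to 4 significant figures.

Batch per 500.0 kg fused product:
  Source A: 244.6 kg
  Feed B: 134.8 kg
  Raw C: 51.62 kg
  Component D: 14.05 kg
  Feed E: 7.923 kg
  Stock F: 53.87 kg
Total batch = 506.9 kg; LOI loss = 6.876 kg; yield = 98.64%

The intermediate values appear, with 4-significant-digit rounding, in the working — each numeric step runs at full precision through the solve. Each reported value takes exactly one rounding. Derived quantities are computed from the batch weights for 500.0 kg of glass in full precision (LOI, net glass mass, the six compositions, the totals, the yield), exactly as printed in the problem or the answer.
Oxide-by-oxide targets in 500.0 kg fused product:
  CaO: 5.719% × 500.0 = 28.60 kg
  Al2O3: 29.92% × 500.0 = 149.6 kg
  PbO: 1.548% × 500.0 = 7.740 kg
  B2O3: 1.113% × 500.0 = 5.565 kg
  Li2O: 0.8135% × 500.0 = 4.068 kg
  SiO2: 60.89% × 500.0 = 304.4 kg
Oxide-by-oxide audit on the weights just shown, on the stated basis (target by target, the sums agree modulo rounding of the values):
  CaO: 51.62·0.4802 + 14.05·0.2709 = 28.59 kg (target 28.60 kg)
  Al2O3: 244.6·0.003000 + 134.8·0.9960 + 53.87·0.2710 = 149.6 kg (target 149.6 kg)
  PbO: 7.923·0.9769 = 7.740 kg (target 7.740 kg)
  B2O3: 14.05·0.3960 = 5.564 kg (target 5.565 kg)
  Li2O: 53.87·0.07550 = 4.067 kg (target 4.068 kg)
  SiO2: 244.6·0.9950 + 51.62·0.5168 + 53.87·0.6381 = 304.4 kg (target 304.4 kg)
Glass-mass closure: total batch − LOI = 500.0 kg (the targets, summed, come to 500.0 kg; stated basis 500.0 kg — a pure rounding effect).
Adding the batch up: Σ batch = 506.9 kg; ignition loss, Σ(batch × LOI) = 6.876 kg; yield, glass over the total, = 98.64%.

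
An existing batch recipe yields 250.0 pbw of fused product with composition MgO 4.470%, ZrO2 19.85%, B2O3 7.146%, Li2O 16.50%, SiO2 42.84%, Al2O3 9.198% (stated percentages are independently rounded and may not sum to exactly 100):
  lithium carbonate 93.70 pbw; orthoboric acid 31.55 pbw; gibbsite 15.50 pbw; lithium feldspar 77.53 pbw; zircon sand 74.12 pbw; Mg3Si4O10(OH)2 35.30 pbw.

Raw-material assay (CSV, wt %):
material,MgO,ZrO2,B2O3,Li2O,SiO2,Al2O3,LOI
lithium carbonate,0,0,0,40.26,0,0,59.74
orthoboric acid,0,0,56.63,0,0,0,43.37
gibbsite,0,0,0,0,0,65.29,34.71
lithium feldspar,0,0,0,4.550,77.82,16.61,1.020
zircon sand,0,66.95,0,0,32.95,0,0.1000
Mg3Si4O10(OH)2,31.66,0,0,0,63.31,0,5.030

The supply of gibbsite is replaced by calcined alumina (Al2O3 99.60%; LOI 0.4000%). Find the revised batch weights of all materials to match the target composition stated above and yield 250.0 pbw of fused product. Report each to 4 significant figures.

In-progress results are shown (rounded to 4 significant figures) on the page — every computation holds full precision from first step to last; exactly one rounding lands on every reported result; the derived quantities are rebuilt in full float precision (LOI, the totals, the yield, glass mass, six oxide percentages) from the batch weights at 250.0 pbw of glass, as written in either problem or answer.
Per-oxide target masses for 250.0 pbw fused product:
  MgO: 4.470% × 250.0 = 11.18 pbw
  ZrO2: 19.85% × 250.0 = 49.62 pbw
  B2O3: 7.146% × 250.0 = 17.86 pbw
  Li2O: 16.50% × 250.0 = 41.25 pbw
  SiO2: 42.84% × 250.0 = 107.1 pbw
  Al2O3: 9.198% × 250.0 = 23.00 pbw
Balance tally, oxide-wise, working from each reported weight, against the basis in use (each sum matches its target mass once rounding is allowed for):
  MgO: 35.30·0.3166 = 11.18 pbw (target 11.18 pbw)
  ZrO2: 74.12·0.6695 = 49.62 pbw (target 49.62 pbw)
  B2O3: 31.55·0.5663 = 17.87 pbw (target 17.86 pbw)
  Li2O: 93.70·0.4026 + 77.53·0.04550 = 41.25 pbw (target 41.25 pbw)
  SiO2: 77.53·0.7782 + 74.12·0.3295 + 35.30·0.6331 = 107.1 pbw (target 107.1 pbw)
  Al2O3: 10.16·0.9960 + 77.53·0.1661 = 23.00 pbw (target 23.00 pbw)
Glass-mass bookkeeping: whole batch net of LOI = 250.0 pbw (oxide target masses add up to 250.0 pbw; with the basis standing at 250.0 pbw — a pure rounding effect).
Batch grand total — Σ batch = 322.4 pbw; loss to ignition Σ batch·LOI = 72.34 pbw; as yield: glass ÷ batch → 77.56%.

Revised batch per 250.0 pbw fused product:
  lithium carbonate: 93.70 pbw
  orthoboric acid: 31.55 pbw
  calcined alumina: 10.16 pbw
  lithium feldspar: 77.53 pbw
  zircon sand: 74.12 pbw
  Mg3Si4O10(OH)2: 35.30 pbw
Total batch = 322.4 pbw; LOI loss = 72.34 pbw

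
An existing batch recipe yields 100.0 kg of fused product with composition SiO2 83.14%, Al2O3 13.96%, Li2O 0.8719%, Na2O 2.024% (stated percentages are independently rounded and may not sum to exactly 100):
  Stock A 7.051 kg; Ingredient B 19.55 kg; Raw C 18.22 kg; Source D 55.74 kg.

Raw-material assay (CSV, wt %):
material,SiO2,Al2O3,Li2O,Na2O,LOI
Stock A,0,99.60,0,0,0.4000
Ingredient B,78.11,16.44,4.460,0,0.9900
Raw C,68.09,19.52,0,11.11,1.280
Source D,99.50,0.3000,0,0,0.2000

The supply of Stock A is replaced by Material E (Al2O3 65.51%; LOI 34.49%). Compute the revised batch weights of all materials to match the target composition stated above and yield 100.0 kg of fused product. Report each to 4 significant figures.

Revised batch per 100.0 kg fused product:
  Material E: 10.72 kg
  Ingredient B: 19.55 kg
  Raw C: 18.22 kg
  Source D: 55.74 kg
Total batch = 104.2 kg; LOI loss = 4.236 kg

Each numeric step runs at full precision throughout; rounding to four significant figures governs every intermediate as printed. Every reported result includes exactly one rounding — all derived quantities, which include ignition loss, four oxide percentages, net glass mass, the totals, the yield, are recomputed at full float precision, as written in the problem or answer text, from the weighed amounts per 100.0 kg of glass.
Per-oxide target masses for 100.0 kg fused product:
  SiO2: 83.14% × 100.0 = 83.14 kg
  Al2O3: 13.96% × 100.0 = 13.96 kg
  Li2O: 0.8719% × 100.0 = 0.8719 kg
  Na2O: 2.024% × 100.0 = 2.024 kg
Checking each oxide sum using the reported weights, against the basis in use (every target is met by its sum inside rounding margins):
  SiO2: 19.55·0.7811 + 18.22·0.6809 + 55.74·0.9950 = 83.14 kg (target 83.14 kg)
  Al2O3: 10.72·0.6551 + 19.55·0.1644 + 18.22·0.1952 + 55.74·0.003000 = 13.96 kg (target 13.96 kg)
  Li2O: 19.55·0.04460 = 0.8719 kg (target 0.8719 kg)
  Na2O: 18.22·0.1111 = 2.024 kg (target 2.024 kg)
Mass balance on the glass: whole batch net of LOI = 99.99 kg (summing oxide targets gives 100.0 kg; versus the stated basis of 100.0 kg — gaps are rounding artifacts).
Batch grand total — Σ batch = 104.2 kg; ignition loss, Σ(batch × LOI) = 4.236 kg; glass ÷ batch gives a yield of 95.94%.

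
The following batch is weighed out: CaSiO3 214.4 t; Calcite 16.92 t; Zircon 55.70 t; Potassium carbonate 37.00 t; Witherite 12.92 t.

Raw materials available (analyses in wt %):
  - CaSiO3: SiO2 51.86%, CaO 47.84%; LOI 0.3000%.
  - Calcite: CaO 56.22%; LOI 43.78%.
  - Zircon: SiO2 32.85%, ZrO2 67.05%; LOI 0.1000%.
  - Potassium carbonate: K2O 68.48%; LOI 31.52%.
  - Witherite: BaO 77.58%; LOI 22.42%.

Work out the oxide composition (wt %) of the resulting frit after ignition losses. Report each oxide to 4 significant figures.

Glass mass = 314.3 t (batch 336.9 − LOI 22.67).
Composition: SiO2 41.20%, CaO 35.66%, ZrO2 11.88%, BaO 3.189%, K2O 8.062%

All internal work carries full float precision in all steps. Values along the way are shown with 4-significant-digit rounding across the worked steps. Each reported result is rounded once only; all derived quantities, including the five compositions, yield, totals, glass mass, ignition loss, are recomputed using the weight values for 314.3 t of glass in exact precision as written in the problem or the answer.
Per-oxide mass from batch:
  SiO2: 214.4·0.5186 + 55.70·0.3285 = 129.5 t
  CaO: 214.4·0.4784 + 16.92·0.5622 = 112.1 t
  ZrO2: 55.70·0.6705 = 37.35 t
  BaO: 12.92·0.7758 = 10.02 t
  K2O: 37.00·0.6848 = 25.34 t
LOI: 214.4·0.003000 + 16.92·0.4378 + 55.70·0.001000 + 37.00·0.3152 + 12.92·0.2242 = 22.67 t
Glass = total batch minus LOI = 336.9 − 22.67 = 314.3 t (= Σ oxide masses)
percent share: oxide ÷ glass, ×100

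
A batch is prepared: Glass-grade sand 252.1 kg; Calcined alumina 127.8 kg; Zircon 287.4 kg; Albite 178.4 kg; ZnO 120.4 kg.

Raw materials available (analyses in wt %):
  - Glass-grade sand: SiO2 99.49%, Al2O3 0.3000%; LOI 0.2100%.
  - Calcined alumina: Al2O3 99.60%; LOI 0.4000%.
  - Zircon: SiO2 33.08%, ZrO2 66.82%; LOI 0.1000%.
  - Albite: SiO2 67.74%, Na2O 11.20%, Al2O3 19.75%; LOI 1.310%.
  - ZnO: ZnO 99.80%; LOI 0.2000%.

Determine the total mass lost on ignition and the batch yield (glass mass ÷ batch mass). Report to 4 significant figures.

Working values are printed (rounded to four significant digits) in the working; the whole derivation maintains full float precision at all times; a single rounding yields every reported figure. Derived quantities (net glass mass, the yield, the five compositions, LOI, totals) are computed using the weight values at 962.2 kg of glass in exact precision, exactly as printed in the question or the answer.
LOI of each material in turn:
  Glass-grade sand: 252.1 × 0.002100 = 0.5294 kg
  Calcined alumina: 127.8 × 0.004000 = 0.5112 kg
  Zircon: 287.4 × 0.001000 = 0.2874 kg
  Albite: 178.4 × 0.01310 = 2.337 kg
  ZnO: 120.4 × 0.002000 = 0.2408 kg
Total LOI = 3.906 kg
Glass = batch − LOI = 966.1 − 3.906 = 962.2 kg

LOI loss = 3.906 kg; glass = 962.2 kg; yield = 99.60%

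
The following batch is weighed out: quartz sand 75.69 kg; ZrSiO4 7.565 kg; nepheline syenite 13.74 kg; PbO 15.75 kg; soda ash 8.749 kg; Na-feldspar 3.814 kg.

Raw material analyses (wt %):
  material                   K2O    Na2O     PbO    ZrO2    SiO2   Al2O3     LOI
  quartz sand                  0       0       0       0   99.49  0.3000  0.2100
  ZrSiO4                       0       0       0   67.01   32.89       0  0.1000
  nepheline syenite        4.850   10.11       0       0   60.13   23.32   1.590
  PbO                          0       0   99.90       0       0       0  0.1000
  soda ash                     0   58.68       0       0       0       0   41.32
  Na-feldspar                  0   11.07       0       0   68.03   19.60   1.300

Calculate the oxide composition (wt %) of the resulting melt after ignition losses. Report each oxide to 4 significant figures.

The intermediate values appear, rounded to four significant digits, at each printed step — the working math runs at full float precision at all times — a single rounding finalizes every reported number — the derived quantities (yield, totals, net glass mass, the six compositions, ignition loss) are carried at full precision from the batch weights for 121.2 kg of glass, exactly as printed in the problem or answer text.
Delivered oxide masses:
  K2O: 13.74·0.04850 = 0.6664 kg
  Na2O: 13.74·0.1011 + 8.749·0.5868 + 3.814·0.1107 = 6.945 kg
  PbO: 15.75·0.9990 = 15.73 kg
  ZrO2: 7.565·0.6701 = 5.069 kg
  SiO2: 75.69·0.9949 + 7.565·0.3289 + 13.74·0.6013 + 3.814·0.6803 = 88.65 kg
  Al2O3: 75.69·0.003000 + 13.74·0.2332 + 3.814·0.1960 = 4.179 kg
LOI: 75.69·0.002100 + 7.565·0.001000 + 13.74·0.01590 + 15.75·0.001000 + 8.749·0.4132 + 3.814·0.01300 = 4.065 kg
Glass mass = batch − LOI = 125.3 − 4.065 = 121.2 kg (the oxide masses sum to this)
wt % = oxide mass / glass mass × 100

Glass mass = 121.2 kg (batch 125.3 − LOI 4.065).
Composition: K2O 0.5496%, Na2O 5.728%, PbO 12.98%, ZrO2 4.181%, SiO2 73.12%, Al2O3 3.447%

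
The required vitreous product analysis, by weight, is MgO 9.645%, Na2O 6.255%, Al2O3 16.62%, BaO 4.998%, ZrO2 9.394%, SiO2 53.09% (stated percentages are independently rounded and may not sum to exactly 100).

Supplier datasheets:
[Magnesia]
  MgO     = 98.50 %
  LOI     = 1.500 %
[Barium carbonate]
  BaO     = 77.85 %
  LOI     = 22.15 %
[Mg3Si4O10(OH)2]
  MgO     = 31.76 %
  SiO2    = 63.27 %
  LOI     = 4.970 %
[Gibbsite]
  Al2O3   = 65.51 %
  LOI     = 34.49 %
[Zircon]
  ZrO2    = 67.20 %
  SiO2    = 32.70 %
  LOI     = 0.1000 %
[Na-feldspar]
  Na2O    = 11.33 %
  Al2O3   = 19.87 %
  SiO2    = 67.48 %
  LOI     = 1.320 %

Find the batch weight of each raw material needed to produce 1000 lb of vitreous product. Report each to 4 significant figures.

Every computation maintains full float precision at each step — rounding to four significant figures extends to each working value as shown; exactly one rounding lands on each reported figure. All derived quantities, including glass mass, LOI, yield, six oxide percentages, totals, are carried from the weighed amounts at 1000 lb of glass in full precision as quoted within the problem or answer text.
Oxide-by-oxide targets in 1000 lb vitreous product:
  MgO: 9.645% × 1000 = 96.45 lb
  Na2O: 6.255% × 1000 = 62.55 lb
  Al2O3: 16.62% × 1000 = 166.2 lb
  BaO: 4.998% × 1000 = 49.98 lb
  ZrO2: 9.394% × 1000 = 93.94 lb
  SiO2: 53.09% × 1000 = 530.9 lb
Oxide-by-oxide audit with the batch weights as given, for the quoted basis mass (target by target, the sums agree net of answer rounding effects):
  MgO: 40.51·0.9850 + 178.0·0.3176 = 96.44 lb (target 96.45 lb)
  Na2O: 552.1·0.1133 = 62.55 lb (target 62.55 lb)
  Al2O3: 86.25·0.6551 + 552.1·0.1987 = 166.2 lb (target 166.2 lb)
  BaO: 64.20·0.7785 = 49.98 lb (target 49.98 lb)
  ZrO2: 139.8·0.6720 = 93.95 lb (target 93.94 lb)
  SiO2: 178.0·0.6327 + 139.8·0.3270 + 552.1·0.6748 = 530.9 lb (target 530.9 lb)
Glass-mass bookkeeping: batch total minus LOI = 1000 lb (targets for the oxides total 1000 lb; the stated basis being 1000 lb — rounding explains the deltas).
Whole-batch sum: Σ batch = 1061 lb; Σ batch·LOI gives LOI loss = 60.85 lb; yield = glass ÷ total batch = 94.26%.

Batch per 1000 lb vitreous product:
  Magnesia: 40.51 lb
  Barium carbonate: 64.20 lb
  Mg3Si4O10(OH)2: 178.0 lb
  Gibbsite: 86.25 lb
  Zircon: 139.8 lb
  Na-feldspar: 552.1 lb
Total batch = 1061 lb; LOI loss = 60.85 lb; yield = 94.26%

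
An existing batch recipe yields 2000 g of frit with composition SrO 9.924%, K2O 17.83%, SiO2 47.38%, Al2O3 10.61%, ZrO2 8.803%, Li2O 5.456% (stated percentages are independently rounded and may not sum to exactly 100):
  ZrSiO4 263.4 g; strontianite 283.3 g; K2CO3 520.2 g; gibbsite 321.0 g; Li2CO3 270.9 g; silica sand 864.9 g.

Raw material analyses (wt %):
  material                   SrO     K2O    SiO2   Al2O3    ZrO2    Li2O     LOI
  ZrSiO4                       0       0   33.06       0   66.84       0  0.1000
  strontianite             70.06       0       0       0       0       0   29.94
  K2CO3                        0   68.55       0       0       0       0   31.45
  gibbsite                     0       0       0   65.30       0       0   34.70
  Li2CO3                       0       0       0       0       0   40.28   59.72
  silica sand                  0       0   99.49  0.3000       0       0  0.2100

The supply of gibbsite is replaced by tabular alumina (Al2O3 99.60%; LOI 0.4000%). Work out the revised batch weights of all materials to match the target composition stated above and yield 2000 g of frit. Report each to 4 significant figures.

Revised batch per 2000 g frit:
  ZrSiO4: 263.4 g
  strontianite: 283.3 g
  K2CO3: 520.2 g
  tabular alumina: 210.4 g
  Li2CO3: 270.9 g
  silica sand: 864.9 g
Total batch = 2413 g; LOI loss = 413.1 g

All internal work holds exact precision in all steps — mid-chain values appear, rounded to four significant figures, alongside each step; exactly one rounding lands on every reported number — the derived quantities, including the totals, glass mass, six oxide percentages, ignition loss, yield, are carried from the batch weights on 2000 g of glass at full float precision, precisely as stated by the question or the answer.
Target masses of each oxide per 2000 g frit:
  SrO: 9.924% × 2000 = 198.5 g
  K2O: 17.83% × 2000 = 356.6 g
  SiO2: 47.38% × 2000 = 947.6 g
  Al2O3: 10.61% × 2000 = 212.2 g
  ZrO2: 8.803% × 2000 = 176.1 g
  Li2O: 5.456% × 2000 = 109.1 g
A balance pass over the oxides, from the weights as reported, on the stated basis (oxide sums agree with the targets inside rounding margins):
  SrO: 283.3·0.7006 = 198.5 g (target 198.5 g)
  K2O: 520.2·0.6855 = 356.6 g (target 356.6 g)
  SiO2: 263.4·0.3306 + 864.9·0.9949 = 947.6 g (target 947.6 g)
  Al2O3: 210.4·0.9960 + 864.9·0.003000 = 212.2 g (target 212.2 g)
  ZrO2: 263.4·0.6684 = 176.1 g (target 176.1 g)
  Li2O: 270.9·0.4028 = 109.1 g (target 109.1 g)
Glass mass check: Σ batch − LOI loss = 2000 g (per-oxide target masses sum to 2000 g; basis as stated: 2000 g — rounding explains the deltas).
Batch grand total — Σ batch = 2413 g; LOI removed, Σ of batch·LOI: 413.1 g; as yield: glass ÷ batch → 82.88%.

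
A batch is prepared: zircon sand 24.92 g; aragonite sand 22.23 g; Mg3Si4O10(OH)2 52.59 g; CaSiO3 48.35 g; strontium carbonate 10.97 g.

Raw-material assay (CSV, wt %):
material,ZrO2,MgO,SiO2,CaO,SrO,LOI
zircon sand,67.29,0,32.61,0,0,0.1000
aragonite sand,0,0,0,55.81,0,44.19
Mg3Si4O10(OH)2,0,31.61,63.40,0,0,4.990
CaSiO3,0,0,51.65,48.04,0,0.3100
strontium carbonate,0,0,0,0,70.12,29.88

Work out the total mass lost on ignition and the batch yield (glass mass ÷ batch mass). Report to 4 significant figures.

In-progress results are printed (rounded to 4 significant digits) within the worked lines; every computation runs at full precision at each step; exactly one rounding is applied to each reported figure; derived quantities, which include five oxide percentages, glass mass, totals, the yield, LOI, are rebuilt in full precision, exactly as printed in the problem or the answer, starting from the weights at 143.2 g of glass.
Loss on ignition, line by line:
  zircon sand: 24.92 × 0.001000 = 0.02492 g
  aragonite sand: 22.23 × 0.4419 = 9.823 g
  Mg3Si4O10(OH)2: 52.59 × 0.04990 = 2.624 g
  CaSiO3: 48.35 × 0.003100 = 0.1499 g
  strontium carbonate: 10.97 × 0.2988 = 3.278 g
Total LOI = 15.90 g
Glass = batch − LOI = 159.1 − 15.90 = 143.2 g

LOI loss = 15.90 g; glass = 143.2 g; yield = 90.00%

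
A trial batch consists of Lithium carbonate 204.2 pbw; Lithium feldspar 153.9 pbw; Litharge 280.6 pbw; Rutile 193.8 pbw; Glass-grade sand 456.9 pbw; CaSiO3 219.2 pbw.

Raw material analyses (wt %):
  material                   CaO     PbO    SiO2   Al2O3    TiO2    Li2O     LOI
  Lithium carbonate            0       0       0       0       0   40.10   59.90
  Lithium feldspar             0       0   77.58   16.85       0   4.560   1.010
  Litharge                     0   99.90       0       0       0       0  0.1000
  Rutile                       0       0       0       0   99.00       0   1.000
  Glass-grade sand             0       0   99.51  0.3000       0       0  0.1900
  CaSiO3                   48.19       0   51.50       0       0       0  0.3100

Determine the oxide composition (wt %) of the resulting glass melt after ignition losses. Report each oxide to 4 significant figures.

Glass mass = 1381 pbw (batch 1509 − LOI 127.6).
Composition: CaO 7.649%, PbO 20.30%, SiO2 49.74%, Al2O3 1.977%, TiO2 13.89%, Li2O 6.438%

The intermediate values are shown with 4-significant-figure rounding in the printout. All internal work maintains full precision end to end. Each reported result receives exactly one rounding. The derived quantities are rebuilt at full float precision (the totals, the six compositions, the yield, glass mass, ignition loss) from the batch weights on 1381 pbw of glass as given in either problem or answer.
Oxide-by-oxide delivered mass:
  CaO: 219.2·0.4819 = 105.6 pbw
  PbO: 280.6·0.9990 = 280.3 pbw
  SiO2: 153.9·0.7758 + 456.9·0.9951 + 219.2·0.5150 = 686.9 pbw
  Al2O3: 153.9·0.1685 + 456.9·0.003000 = 27.30 pbw
  TiO2: 193.8·0.9900 = 191.9 pbw
  Li2O: 204.2·0.4010 + 153.9·0.04560 = 88.90 pbw
LOI: 204.2·0.5990 + 153.9·0.01010 + 280.6·0.001000 + 193.8·0.01000 + 456.9·0.001900 + 219.2·0.003100 = 127.6 pbw
batch − LOI leaves glass = 1509 − 127.6 = 1381 pbw (the oxide masses sum to this)
percent share: oxide ÷ glass, ×100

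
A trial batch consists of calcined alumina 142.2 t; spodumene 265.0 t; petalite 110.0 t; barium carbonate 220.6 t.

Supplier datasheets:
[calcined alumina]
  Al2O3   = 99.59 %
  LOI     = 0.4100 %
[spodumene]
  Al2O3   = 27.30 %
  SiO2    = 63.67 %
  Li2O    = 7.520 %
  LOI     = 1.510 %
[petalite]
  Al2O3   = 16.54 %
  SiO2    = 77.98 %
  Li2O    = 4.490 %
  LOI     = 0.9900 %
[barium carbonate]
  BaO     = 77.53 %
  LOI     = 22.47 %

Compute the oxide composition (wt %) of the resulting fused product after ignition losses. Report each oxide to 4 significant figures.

Glass mass = 682.6 t (batch 737.8 − LOI 55.24).
Composition: BaO 25.06%, Al2O3 34.01%, SiO2 37.29%, Li2O 3.643%

All internal work keeps full float precision at all times; working values appear with 4-significant-figure rounding between the steps; each reported figure is rounded exactly once; derived quantities, which include the yield, LOI, glass mass, totals, four oxide percentages, are computed in full precision, as given in problem or answer, from the weighed amounts on 682.6 t of glass.
Oxide masses out of the charge:
  BaO: 220.6·0.7753 = 171.0 t
  Al2O3: 142.2·0.9959 + 265.0·0.2730 + 110.0·0.1654 = 232.2 t
  SiO2: 265.0·0.6367 + 110.0·0.7798 = 254.5 t
  Li2O: 265.0·0.07520 + 110.0·0.04490 = 24.87 t
LOI: 142.2·0.004100 + 265.0·0.01510 + 110.0·0.009900 + 220.6·0.2247 = 55.24 t
batch − LOI leaves glass = 737.8 − 55.24 = 682.6 t (matching Σ of the oxides)
wt %: oxide over glass, times 100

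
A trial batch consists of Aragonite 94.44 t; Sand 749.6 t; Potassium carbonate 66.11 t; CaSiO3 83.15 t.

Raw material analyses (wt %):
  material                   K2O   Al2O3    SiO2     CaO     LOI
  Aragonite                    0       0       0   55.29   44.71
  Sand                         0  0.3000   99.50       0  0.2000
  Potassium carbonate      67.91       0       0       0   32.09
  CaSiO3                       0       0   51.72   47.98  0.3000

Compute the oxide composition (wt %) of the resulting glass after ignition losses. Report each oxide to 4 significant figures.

All internal work maintains full float precision in all steps. Working values are shown, with 4-significant-figure rounding, on the page; every reported figure sees exactly one rounding — derived quantities (LOI, net glass mass, the yield, the four compositions, totals) are carried in full float precision using the weight values per 928.1 t of glass, exactly as shown in the problem or the answer.
Per-oxide mass from batch:
  K2O: 66.11·0.6791 = 44.90 t
  Al2O3: 749.6·0.003000 = 2.249 t
  SiO2: 749.6·0.9950 + 83.15·0.5172 = 788.9 t
  CaO: 94.44·0.5529 + 83.15·0.4798 = 92.11 t
LOI: 94.44·0.4471 + 749.6·0.002000 + 66.11·0.3209 + 83.15·0.003000 = 65.19 t
Glass = total batch minus LOI = 993.3 − 65.19 = 928.1 t (consistent with Σ oxide mass)
each wt % is 100 × oxide ÷ glass

Glass mass = 928.1 t (batch 993.3 − LOI 65.19).
Composition: K2O 4.837%, Al2O3 0.2423%, SiO2 85.00%, CaO 9.925%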